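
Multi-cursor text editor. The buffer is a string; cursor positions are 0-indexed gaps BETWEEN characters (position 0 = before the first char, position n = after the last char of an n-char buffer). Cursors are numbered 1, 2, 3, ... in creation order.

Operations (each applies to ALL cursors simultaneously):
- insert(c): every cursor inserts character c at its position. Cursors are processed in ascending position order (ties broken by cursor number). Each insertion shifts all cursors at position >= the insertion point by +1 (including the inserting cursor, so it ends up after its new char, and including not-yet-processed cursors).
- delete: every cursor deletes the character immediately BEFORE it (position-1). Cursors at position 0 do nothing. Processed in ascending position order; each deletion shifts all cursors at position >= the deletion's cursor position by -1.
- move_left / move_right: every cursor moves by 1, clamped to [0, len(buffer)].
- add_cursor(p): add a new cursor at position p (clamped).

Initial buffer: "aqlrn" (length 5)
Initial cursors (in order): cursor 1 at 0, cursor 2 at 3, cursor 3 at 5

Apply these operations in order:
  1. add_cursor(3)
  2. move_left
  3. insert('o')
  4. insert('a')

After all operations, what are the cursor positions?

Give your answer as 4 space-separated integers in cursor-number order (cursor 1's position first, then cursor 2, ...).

Answer: 2 8 12 8

Derivation:
After op 1 (add_cursor(3)): buffer="aqlrn" (len 5), cursors c1@0 c2@3 c4@3 c3@5, authorship .....
After op 2 (move_left): buffer="aqlrn" (len 5), cursors c1@0 c2@2 c4@2 c3@4, authorship .....
After op 3 (insert('o')): buffer="oaqoolron" (len 9), cursors c1@1 c2@5 c4@5 c3@8, authorship 1..24..3.
After op 4 (insert('a')): buffer="oaaqooaalroan" (len 13), cursors c1@2 c2@8 c4@8 c3@12, authorship 11..2424..33.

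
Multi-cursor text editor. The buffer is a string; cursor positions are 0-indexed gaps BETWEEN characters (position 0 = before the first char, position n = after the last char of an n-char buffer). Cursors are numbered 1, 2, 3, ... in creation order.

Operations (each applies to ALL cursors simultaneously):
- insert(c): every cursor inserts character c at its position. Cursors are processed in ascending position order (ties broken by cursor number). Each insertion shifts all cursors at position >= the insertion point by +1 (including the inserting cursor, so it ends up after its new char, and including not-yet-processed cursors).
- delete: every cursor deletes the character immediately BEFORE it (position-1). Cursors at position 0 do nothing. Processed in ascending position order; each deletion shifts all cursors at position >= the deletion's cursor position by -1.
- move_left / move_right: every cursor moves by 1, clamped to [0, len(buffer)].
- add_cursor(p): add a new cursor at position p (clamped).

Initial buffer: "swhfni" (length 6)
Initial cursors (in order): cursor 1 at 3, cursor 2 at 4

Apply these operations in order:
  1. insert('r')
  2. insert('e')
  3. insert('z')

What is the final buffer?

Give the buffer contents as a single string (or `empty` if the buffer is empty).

Answer: swhrezfrezni

Derivation:
After op 1 (insert('r')): buffer="swhrfrni" (len 8), cursors c1@4 c2@6, authorship ...1.2..
After op 2 (insert('e')): buffer="swhrefreni" (len 10), cursors c1@5 c2@8, authorship ...11.22..
After op 3 (insert('z')): buffer="swhrezfrezni" (len 12), cursors c1@6 c2@10, authorship ...111.222..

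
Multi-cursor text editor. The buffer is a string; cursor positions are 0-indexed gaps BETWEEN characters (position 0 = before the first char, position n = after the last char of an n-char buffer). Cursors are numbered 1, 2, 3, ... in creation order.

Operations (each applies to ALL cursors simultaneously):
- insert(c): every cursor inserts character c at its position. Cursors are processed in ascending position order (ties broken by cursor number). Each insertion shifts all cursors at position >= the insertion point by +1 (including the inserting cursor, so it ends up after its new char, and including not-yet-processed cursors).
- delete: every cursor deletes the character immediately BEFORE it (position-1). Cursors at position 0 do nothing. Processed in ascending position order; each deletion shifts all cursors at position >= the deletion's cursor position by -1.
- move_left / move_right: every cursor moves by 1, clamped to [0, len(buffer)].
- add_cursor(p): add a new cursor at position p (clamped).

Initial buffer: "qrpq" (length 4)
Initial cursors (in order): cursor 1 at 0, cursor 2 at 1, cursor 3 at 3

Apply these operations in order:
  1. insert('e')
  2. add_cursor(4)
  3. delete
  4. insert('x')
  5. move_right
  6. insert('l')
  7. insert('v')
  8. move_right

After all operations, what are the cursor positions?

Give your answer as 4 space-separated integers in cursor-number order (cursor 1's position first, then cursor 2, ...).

Answer: 5 12 15 12

Derivation:
After op 1 (insert('e')): buffer="eqerpeq" (len 7), cursors c1@1 c2@3 c3@6, authorship 1.2..3.
After op 2 (add_cursor(4)): buffer="eqerpeq" (len 7), cursors c1@1 c2@3 c4@4 c3@6, authorship 1.2..3.
After op 3 (delete): buffer="qpq" (len 3), cursors c1@0 c2@1 c4@1 c3@2, authorship ...
After op 4 (insert('x')): buffer="xqxxpxq" (len 7), cursors c1@1 c2@4 c4@4 c3@6, authorship 1.24.3.
After op 5 (move_right): buffer="xqxxpxq" (len 7), cursors c1@2 c2@5 c4@5 c3@7, authorship 1.24.3.
After op 6 (insert('l')): buffer="xqlxxpllxql" (len 11), cursors c1@3 c2@8 c4@8 c3@11, authorship 1.124.243.3
After op 7 (insert('v')): buffer="xqlvxxpllvvxqlv" (len 15), cursors c1@4 c2@11 c4@11 c3@15, authorship 1.1124.24243.33
After op 8 (move_right): buffer="xqlvxxpllvvxqlv" (len 15), cursors c1@5 c2@12 c4@12 c3@15, authorship 1.1124.24243.33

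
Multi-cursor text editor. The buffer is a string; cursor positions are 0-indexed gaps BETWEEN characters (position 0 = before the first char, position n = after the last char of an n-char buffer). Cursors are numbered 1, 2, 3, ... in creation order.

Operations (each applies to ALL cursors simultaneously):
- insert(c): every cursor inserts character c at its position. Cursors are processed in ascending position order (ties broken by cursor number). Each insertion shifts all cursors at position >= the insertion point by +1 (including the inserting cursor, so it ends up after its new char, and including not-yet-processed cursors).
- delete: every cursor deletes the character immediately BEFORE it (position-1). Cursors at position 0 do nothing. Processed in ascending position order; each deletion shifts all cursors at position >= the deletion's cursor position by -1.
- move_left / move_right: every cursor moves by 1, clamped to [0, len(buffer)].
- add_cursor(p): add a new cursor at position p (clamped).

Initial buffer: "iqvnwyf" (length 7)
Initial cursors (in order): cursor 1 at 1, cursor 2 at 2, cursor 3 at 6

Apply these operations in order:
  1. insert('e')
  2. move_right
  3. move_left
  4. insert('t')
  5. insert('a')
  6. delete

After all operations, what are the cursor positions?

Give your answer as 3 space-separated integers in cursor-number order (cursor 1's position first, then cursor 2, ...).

Answer: 3 6 12

Derivation:
After op 1 (insert('e')): buffer="ieqevnwyef" (len 10), cursors c1@2 c2@4 c3@9, authorship .1.2....3.
After op 2 (move_right): buffer="ieqevnwyef" (len 10), cursors c1@3 c2@5 c3@10, authorship .1.2....3.
After op 3 (move_left): buffer="ieqevnwyef" (len 10), cursors c1@2 c2@4 c3@9, authorship .1.2....3.
After op 4 (insert('t')): buffer="ietqetvnwyetf" (len 13), cursors c1@3 c2@6 c3@12, authorship .11.22....33.
After op 5 (insert('a')): buffer="ietaqetavnwyetaf" (len 16), cursors c1@4 c2@8 c3@15, authorship .111.222....333.
After op 6 (delete): buffer="ietqetvnwyetf" (len 13), cursors c1@3 c2@6 c3@12, authorship .11.22....33.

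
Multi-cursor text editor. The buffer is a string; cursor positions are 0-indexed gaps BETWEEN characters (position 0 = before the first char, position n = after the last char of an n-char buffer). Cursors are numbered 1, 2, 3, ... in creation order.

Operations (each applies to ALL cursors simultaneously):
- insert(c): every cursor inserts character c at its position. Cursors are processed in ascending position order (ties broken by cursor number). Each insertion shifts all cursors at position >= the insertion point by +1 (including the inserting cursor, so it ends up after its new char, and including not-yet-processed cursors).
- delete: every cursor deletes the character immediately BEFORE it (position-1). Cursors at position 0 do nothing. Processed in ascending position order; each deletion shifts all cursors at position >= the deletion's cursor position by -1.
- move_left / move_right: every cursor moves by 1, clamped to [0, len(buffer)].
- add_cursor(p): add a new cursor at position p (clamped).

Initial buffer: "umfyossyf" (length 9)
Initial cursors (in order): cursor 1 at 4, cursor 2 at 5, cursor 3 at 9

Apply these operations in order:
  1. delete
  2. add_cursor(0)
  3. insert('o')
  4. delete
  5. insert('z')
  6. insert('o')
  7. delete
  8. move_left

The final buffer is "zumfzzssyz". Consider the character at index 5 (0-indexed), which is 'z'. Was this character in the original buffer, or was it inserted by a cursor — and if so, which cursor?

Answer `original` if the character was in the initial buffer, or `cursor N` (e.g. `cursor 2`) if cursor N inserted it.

After op 1 (delete): buffer="umfssy" (len 6), cursors c1@3 c2@3 c3@6, authorship ......
After op 2 (add_cursor(0)): buffer="umfssy" (len 6), cursors c4@0 c1@3 c2@3 c3@6, authorship ......
After op 3 (insert('o')): buffer="oumfoossyo" (len 10), cursors c4@1 c1@6 c2@6 c3@10, authorship 4...12...3
After op 4 (delete): buffer="umfssy" (len 6), cursors c4@0 c1@3 c2@3 c3@6, authorship ......
After op 5 (insert('z')): buffer="zumfzzssyz" (len 10), cursors c4@1 c1@6 c2@6 c3@10, authorship 4...12...3
After op 6 (insert('o')): buffer="zoumfzzoossyzo" (len 14), cursors c4@2 c1@9 c2@9 c3@14, authorship 44...1212...33
After op 7 (delete): buffer="zumfzzssyz" (len 10), cursors c4@1 c1@6 c2@6 c3@10, authorship 4...12...3
After op 8 (move_left): buffer="zumfzzssyz" (len 10), cursors c4@0 c1@5 c2@5 c3@9, authorship 4...12...3
Authorship (.=original, N=cursor N): 4 . . . 1 2 . . . 3
Index 5: author = 2

Answer: cursor 2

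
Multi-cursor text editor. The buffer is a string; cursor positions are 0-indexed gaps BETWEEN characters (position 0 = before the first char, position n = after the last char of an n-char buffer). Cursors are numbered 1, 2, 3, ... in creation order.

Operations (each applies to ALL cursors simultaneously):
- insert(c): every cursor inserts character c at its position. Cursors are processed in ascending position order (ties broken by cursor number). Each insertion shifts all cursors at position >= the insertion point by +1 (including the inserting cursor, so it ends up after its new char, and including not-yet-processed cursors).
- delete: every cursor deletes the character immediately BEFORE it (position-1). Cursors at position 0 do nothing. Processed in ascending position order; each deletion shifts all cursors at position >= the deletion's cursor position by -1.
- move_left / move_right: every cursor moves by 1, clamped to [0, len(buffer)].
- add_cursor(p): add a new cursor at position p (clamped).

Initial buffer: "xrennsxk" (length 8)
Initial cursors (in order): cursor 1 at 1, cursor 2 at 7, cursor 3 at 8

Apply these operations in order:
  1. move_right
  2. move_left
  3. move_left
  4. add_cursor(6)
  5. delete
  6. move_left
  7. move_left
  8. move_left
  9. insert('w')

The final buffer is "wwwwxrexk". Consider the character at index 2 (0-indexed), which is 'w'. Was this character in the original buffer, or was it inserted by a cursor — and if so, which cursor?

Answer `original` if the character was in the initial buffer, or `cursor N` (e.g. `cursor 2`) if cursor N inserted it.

After op 1 (move_right): buffer="xrennsxk" (len 8), cursors c1@2 c2@8 c3@8, authorship ........
After op 2 (move_left): buffer="xrennsxk" (len 8), cursors c1@1 c2@7 c3@7, authorship ........
After op 3 (move_left): buffer="xrennsxk" (len 8), cursors c1@0 c2@6 c3@6, authorship ........
After op 4 (add_cursor(6)): buffer="xrennsxk" (len 8), cursors c1@0 c2@6 c3@6 c4@6, authorship ........
After op 5 (delete): buffer="xrexk" (len 5), cursors c1@0 c2@3 c3@3 c4@3, authorship .....
After op 6 (move_left): buffer="xrexk" (len 5), cursors c1@0 c2@2 c3@2 c4@2, authorship .....
After op 7 (move_left): buffer="xrexk" (len 5), cursors c1@0 c2@1 c3@1 c4@1, authorship .....
After op 8 (move_left): buffer="xrexk" (len 5), cursors c1@0 c2@0 c3@0 c4@0, authorship .....
After op 9 (insert('w')): buffer="wwwwxrexk" (len 9), cursors c1@4 c2@4 c3@4 c4@4, authorship 1234.....
Authorship (.=original, N=cursor N): 1 2 3 4 . . . . .
Index 2: author = 3

Answer: cursor 3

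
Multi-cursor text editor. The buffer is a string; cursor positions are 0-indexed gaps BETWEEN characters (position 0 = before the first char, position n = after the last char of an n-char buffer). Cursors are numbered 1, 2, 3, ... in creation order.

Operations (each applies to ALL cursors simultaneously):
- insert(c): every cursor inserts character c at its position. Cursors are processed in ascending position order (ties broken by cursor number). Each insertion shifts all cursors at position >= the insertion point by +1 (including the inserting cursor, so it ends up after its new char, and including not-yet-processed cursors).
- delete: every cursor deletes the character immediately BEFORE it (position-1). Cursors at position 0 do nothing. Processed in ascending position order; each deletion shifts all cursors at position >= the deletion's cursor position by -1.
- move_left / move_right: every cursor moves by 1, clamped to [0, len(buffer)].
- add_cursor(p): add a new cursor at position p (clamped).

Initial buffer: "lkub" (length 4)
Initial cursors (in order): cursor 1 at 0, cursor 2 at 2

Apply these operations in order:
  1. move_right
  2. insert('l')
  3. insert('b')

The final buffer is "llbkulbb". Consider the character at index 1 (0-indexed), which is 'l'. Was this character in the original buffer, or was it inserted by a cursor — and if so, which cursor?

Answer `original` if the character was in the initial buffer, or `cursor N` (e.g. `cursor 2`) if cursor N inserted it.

Answer: cursor 1

Derivation:
After op 1 (move_right): buffer="lkub" (len 4), cursors c1@1 c2@3, authorship ....
After op 2 (insert('l')): buffer="llkulb" (len 6), cursors c1@2 c2@5, authorship .1..2.
After op 3 (insert('b')): buffer="llbkulbb" (len 8), cursors c1@3 c2@7, authorship .11..22.
Authorship (.=original, N=cursor N): . 1 1 . . 2 2 .
Index 1: author = 1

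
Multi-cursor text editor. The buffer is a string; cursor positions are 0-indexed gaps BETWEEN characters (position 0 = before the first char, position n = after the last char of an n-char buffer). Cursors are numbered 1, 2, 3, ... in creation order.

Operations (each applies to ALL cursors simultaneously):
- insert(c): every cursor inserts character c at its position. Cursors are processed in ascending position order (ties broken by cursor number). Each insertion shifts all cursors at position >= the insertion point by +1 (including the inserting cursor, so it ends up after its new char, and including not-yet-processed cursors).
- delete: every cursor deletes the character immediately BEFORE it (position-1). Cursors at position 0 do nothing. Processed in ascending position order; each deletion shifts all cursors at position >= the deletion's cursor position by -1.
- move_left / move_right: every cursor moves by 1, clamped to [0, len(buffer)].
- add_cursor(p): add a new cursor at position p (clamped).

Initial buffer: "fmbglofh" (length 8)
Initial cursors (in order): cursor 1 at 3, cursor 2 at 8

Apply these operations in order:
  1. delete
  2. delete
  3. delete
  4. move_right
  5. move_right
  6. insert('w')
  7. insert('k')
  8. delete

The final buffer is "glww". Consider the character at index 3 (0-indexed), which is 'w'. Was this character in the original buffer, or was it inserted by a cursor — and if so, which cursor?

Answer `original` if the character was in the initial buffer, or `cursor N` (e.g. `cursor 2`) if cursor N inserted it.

After op 1 (delete): buffer="fmglof" (len 6), cursors c1@2 c2@6, authorship ......
After op 2 (delete): buffer="fglo" (len 4), cursors c1@1 c2@4, authorship ....
After op 3 (delete): buffer="gl" (len 2), cursors c1@0 c2@2, authorship ..
After op 4 (move_right): buffer="gl" (len 2), cursors c1@1 c2@2, authorship ..
After op 5 (move_right): buffer="gl" (len 2), cursors c1@2 c2@2, authorship ..
After op 6 (insert('w')): buffer="glww" (len 4), cursors c1@4 c2@4, authorship ..12
After op 7 (insert('k')): buffer="glwwkk" (len 6), cursors c1@6 c2@6, authorship ..1212
After op 8 (delete): buffer="glww" (len 4), cursors c1@4 c2@4, authorship ..12
Authorship (.=original, N=cursor N): . . 1 2
Index 3: author = 2

Answer: cursor 2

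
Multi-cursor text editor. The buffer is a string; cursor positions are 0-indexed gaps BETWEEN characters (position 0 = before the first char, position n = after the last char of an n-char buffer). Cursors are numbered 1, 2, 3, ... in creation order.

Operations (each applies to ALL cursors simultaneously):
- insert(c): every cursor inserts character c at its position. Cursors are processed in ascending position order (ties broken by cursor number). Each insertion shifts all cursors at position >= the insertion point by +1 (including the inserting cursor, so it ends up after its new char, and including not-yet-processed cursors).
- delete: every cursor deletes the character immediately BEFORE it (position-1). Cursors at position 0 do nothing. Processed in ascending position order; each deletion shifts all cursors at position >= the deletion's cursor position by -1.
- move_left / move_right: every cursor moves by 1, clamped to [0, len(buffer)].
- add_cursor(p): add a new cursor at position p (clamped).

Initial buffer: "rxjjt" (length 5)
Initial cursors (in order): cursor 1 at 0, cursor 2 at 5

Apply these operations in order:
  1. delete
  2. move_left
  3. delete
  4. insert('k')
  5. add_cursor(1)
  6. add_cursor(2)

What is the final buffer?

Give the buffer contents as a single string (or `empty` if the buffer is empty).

After op 1 (delete): buffer="rxjj" (len 4), cursors c1@0 c2@4, authorship ....
After op 2 (move_left): buffer="rxjj" (len 4), cursors c1@0 c2@3, authorship ....
After op 3 (delete): buffer="rxj" (len 3), cursors c1@0 c2@2, authorship ...
After op 4 (insert('k')): buffer="krxkj" (len 5), cursors c1@1 c2@4, authorship 1..2.
After op 5 (add_cursor(1)): buffer="krxkj" (len 5), cursors c1@1 c3@1 c2@4, authorship 1..2.
After op 6 (add_cursor(2)): buffer="krxkj" (len 5), cursors c1@1 c3@1 c4@2 c2@4, authorship 1..2.

Answer: krxkj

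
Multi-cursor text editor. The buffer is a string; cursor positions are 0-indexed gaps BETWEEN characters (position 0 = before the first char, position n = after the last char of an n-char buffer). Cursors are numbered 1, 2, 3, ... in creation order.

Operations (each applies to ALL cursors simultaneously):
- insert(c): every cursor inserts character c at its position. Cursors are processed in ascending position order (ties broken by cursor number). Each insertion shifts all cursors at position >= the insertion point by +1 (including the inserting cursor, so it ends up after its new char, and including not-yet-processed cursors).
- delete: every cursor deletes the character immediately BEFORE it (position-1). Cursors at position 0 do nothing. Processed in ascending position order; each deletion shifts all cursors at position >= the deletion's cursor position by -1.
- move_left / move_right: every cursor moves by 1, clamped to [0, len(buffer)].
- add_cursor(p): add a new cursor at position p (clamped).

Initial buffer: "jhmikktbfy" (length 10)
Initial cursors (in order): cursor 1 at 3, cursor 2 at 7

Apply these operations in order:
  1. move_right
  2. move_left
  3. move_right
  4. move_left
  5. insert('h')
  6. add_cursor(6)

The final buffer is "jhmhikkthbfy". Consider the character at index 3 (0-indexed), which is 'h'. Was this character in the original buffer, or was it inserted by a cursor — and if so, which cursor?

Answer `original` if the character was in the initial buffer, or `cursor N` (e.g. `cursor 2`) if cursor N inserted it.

After op 1 (move_right): buffer="jhmikktbfy" (len 10), cursors c1@4 c2@8, authorship ..........
After op 2 (move_left): buffer="jhmikktbfy" (len 10), cursors c1@3 c2@7, authorship ..........
After op 3 (move_right): buffer="jhmikktbfy" (len 10), cursors c1@4 c2@8, authorship ..........
After op 4 (move_left): buffer="jhmikktbfy" (len 10), cursors c1@3 c2@7, authorship ..........
After op 5 (insert('h')): buffer="jhmhikkthbfy" (len 12), cursors c1@4 c2@9, authorship ...1....2...
After op 6 (add_cursor(6)): buffer="jhmhikkthbfy" (len 12), cursors c1@4 c3@6 c2@9, authorship ...1....2...
Authorship (.=original, N=cursor N): . . . 1 . . . . 2 . . .
Index 3: author = 1

Answer: cursor 1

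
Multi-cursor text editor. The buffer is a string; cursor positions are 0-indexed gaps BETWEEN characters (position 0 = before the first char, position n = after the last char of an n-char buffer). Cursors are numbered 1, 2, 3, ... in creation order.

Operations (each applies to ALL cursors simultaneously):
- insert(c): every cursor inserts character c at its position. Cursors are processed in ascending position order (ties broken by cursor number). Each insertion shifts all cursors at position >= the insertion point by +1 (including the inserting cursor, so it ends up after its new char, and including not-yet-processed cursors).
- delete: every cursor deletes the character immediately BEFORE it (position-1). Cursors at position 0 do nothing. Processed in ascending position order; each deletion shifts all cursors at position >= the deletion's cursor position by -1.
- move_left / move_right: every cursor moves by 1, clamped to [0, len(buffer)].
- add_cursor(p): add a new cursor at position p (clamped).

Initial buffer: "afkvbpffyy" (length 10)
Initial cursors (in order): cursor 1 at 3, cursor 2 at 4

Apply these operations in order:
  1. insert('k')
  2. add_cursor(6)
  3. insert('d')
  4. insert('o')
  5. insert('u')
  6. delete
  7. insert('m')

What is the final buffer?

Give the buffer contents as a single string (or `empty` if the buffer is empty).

After op 1 (insert('k')): buffer="afkkvkbpffyy" (len 12), cursors c1@4 c2@6, authorship ...1.2......
After op 2 (add_cursor(6)): buffer="afkkvkbpffyy" (len 12), cursors c1@4 c2@6 c3@6, authorship ...1.2......
After op 3 (insert('d')): buffer="afkkdvkddbpffyy" (len 15), cursors c1@5 c2@9 c3@9, authorship ...11.223......
After op 4 (insert('o')): buffer="afkkdovkddoobpffyy" (len 18), cursors c1@6 c2@12 c3@12, authorship ...111.22323......
After op 5 (insert('u')): buffer="afkkdouvkddoouubpffyy" (len 21), cursors c1@7 c2@15 c3@15, authorship ...1111.2232323......
After op 6 (delete): buffer="afkkdovkddoobpffyy" (len 18), cursors c1@6 c2@12 c3@12, authorship ...111.22323......
After op 7 (insert('m')): buffer="afkkdomvkddoommbpffyy" (len 21), cursors c1@7 c2@15 c3@15, authorship ...1111.2232323......

Answer: afkkdomvkddoommbpffyy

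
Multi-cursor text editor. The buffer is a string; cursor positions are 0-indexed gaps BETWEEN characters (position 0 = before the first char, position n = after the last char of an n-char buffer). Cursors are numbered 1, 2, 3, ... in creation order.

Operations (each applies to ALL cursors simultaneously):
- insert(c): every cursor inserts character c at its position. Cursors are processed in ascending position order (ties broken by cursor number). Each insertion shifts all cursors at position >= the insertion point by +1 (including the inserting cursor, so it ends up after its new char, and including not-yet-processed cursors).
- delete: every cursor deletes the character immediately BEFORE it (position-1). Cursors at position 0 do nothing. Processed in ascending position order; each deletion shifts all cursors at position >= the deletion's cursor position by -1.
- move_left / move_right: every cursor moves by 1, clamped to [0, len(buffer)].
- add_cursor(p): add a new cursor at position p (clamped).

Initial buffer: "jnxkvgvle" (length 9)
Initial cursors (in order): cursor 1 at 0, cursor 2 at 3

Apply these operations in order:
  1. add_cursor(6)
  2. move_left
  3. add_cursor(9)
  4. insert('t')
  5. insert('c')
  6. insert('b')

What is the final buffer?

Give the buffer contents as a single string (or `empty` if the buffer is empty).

Answer: tcbjntcbxkvtcbgvletcb

Derivation:
After op 1 (add_cursor(6)): buffer="jnxkvgvle" (len 9), cursors c1@0 c2@3 c3@6, authorship .........
After op 2 (move_left): buffer="jnxkvgvle" (len 9), cursors c1@0 c2@2 c3@5, authorship .........
After op 3 (add_cursor(9)): buffer="jnxkvgvle" (len 9), cursors c1@0 c2@2 c3@5 c4@9, authorship .........
After op 4 (insert('t')): buffer="tjntxkvtgvlet" (len 13), cursors c1@1 c2@4 c3@8 c4@13, authorship 1..2...3....4
After op 5 (insert('c')): buffer="tcjntcxkvtcgvletc" (len 17), cursors c1@2 c2@6 c3@11 c4@17, authorship 11..22...33....44
After op 6 (insert('b')): buffer="tcbjntcbxkvtcbgvletcb" (len 21), cursors c1@3 c2@8 c3@14 c4@21, authorship 111..222...333....444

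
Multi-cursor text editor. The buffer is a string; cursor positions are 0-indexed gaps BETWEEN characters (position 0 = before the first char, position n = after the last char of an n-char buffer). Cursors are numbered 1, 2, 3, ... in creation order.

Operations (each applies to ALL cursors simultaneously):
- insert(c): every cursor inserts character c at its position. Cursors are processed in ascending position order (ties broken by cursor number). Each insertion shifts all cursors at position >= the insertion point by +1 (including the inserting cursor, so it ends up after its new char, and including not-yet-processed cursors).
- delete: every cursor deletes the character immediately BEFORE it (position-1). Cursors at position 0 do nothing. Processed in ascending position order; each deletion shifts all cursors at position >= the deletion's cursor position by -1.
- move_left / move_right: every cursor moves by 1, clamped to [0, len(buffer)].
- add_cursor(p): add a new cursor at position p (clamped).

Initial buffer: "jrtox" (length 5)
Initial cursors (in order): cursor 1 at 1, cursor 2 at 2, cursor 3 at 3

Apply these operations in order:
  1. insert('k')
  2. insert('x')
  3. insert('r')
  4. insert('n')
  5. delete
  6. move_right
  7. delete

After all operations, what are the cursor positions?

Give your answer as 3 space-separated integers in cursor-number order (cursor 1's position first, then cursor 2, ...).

Answer: 4 7 10

Derivation:
After op 1 (insert('k')): buffer="jkrktkox" (len 8), cursors c1@2 c2@4 c3@6, authorship .1.2.3..
After op 2 (insert('x')): buffer="jkxrkxtkxox" (len 11), cursors c1@3 c2@6 c3@9, authorship .11.22.33..
After op 3 (insert('r')): buffer="jkxrrkxrtkxrox" (len 14), cursors c1@4 c2@8 c3@12, authorship .111.222.333..
After op 4 (insert('n')): buffer="jkxrnrkxrntkxrnox" (len 17), cursors c1@5 c2@10 c3@15, authorship .1111.2222.3333..
After op 5 (delete): buffer="jkxrrkxrtkxrox" (len 14), cursors c1@4 c2@8 c3@12, authorship .111.222.333..
After op 6 (move_right): buffer="jkxrrkxrtkxrox" (len 14), cursors c1@5 c2@9 c3@13, authorship .111.222.333..
After op 7 (delete): buffer="jkxrkxrkxrx" (len 11), cursors c1@4 c2@7 c3@10, authorship .111222333.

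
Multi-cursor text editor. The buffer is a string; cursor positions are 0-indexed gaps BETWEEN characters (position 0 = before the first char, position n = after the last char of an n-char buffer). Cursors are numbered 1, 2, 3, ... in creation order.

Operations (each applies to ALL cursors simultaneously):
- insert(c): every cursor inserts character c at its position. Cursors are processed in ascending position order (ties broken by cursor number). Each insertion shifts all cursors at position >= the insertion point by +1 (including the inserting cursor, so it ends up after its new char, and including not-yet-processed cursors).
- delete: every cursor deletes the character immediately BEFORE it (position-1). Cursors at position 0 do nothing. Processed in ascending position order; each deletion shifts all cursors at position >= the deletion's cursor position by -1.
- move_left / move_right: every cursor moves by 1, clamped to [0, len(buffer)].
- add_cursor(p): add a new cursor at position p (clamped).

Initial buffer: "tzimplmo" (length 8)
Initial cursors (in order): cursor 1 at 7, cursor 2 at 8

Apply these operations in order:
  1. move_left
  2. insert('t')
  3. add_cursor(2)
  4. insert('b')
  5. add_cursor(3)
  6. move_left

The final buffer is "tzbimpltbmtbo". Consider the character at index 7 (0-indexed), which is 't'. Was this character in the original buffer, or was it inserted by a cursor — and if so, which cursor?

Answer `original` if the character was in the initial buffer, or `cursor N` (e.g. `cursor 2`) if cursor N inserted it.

After op 1 (move_left): buffer="tzimplmo" (len 8), cursors c1@6 c2@7, authorship ........
After op 2 (insert('t')): buffer="tzimpltmto" (len 10), cursors c1@7 c2@9, authorship ......1.2.
After op 3 (add_cursor(2)): buffer="tzimpltmto" (len 10), cursors c3@2 c1@7 c2@9, authorship ......1.2.
After op 4 (insert('b')): buffer="tzbimpltbmtbo" (len 13), cursors c3@3 c1@9 c2@12, authorship ..3....11.22.
After op 5 (add_cursor(3)): buffer="tzbimpltbmtbo" (len 13), cursors c3@3 c4@3 c1@9 c2@12, authorship ..3....11.22.
After op 6 (move_left): buffer="tzbimpltbmtbo" (len 13), cursors c3@2 c4@2 c1@8 c2@11, authorship ..3....11.22.
Authorship (.=original, N=cursor N): . . 3 . . . . 1 1 . 2 2 .
Index 7: author = 1

Answer: cursor 1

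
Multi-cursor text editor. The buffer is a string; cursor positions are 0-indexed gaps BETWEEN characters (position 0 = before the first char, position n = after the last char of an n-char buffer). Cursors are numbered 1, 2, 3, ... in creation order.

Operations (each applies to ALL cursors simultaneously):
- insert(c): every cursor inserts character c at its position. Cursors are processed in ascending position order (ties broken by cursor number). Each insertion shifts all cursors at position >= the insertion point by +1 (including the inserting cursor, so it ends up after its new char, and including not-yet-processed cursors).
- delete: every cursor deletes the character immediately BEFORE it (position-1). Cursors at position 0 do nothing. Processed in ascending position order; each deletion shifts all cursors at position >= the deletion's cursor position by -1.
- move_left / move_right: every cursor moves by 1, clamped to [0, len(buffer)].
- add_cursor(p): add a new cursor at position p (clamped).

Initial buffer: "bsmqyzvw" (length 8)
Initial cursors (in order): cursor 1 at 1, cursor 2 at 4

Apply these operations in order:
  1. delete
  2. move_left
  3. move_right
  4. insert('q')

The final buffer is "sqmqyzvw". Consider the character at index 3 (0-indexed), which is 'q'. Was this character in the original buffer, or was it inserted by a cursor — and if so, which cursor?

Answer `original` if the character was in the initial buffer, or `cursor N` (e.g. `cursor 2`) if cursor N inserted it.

Answer: cursor 2

Derivation:
After op 1 (delete): buffer="smyzvw" (len 6), cursors c1@0 c2@2, authorship ......
After op 2 (move_left): buffer="smyzvw" (len 6), cursors c1@0 c2@1, authorship ......
After op 3 (move_right): buffer="smyzvw" (len 6), cursors c1@1 c2@2, authorship ......
After op 4 (insert('q')): buffer="sqmqyzvw" (len 8), cursors c1@2 c2@4, authorship .1.2....
Authorship (.=original, N=cursor N): . 1 . 2 . . . .
Index 3: author = 2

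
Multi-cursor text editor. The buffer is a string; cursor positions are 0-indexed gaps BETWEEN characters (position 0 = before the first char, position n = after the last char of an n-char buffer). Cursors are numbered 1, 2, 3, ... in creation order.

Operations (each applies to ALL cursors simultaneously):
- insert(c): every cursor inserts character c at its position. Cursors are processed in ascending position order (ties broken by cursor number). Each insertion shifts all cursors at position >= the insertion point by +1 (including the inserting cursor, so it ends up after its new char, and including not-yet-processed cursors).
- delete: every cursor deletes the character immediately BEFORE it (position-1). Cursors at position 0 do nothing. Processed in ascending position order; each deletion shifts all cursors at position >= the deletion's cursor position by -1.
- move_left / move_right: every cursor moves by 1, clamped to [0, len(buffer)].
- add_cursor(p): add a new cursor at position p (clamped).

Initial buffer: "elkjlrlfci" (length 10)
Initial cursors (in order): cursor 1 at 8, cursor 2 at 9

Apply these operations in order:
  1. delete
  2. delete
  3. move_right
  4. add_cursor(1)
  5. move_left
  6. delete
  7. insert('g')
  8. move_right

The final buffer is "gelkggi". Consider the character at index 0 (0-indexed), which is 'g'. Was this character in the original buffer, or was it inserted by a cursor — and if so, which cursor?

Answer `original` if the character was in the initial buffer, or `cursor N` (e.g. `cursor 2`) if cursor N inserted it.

After op 1 (delete): buffer="elkjlrli" (len 8), cursors c1@7 c2@7, authorship ........
After op 2 (delete): buffer="elkjli" (len 6), cursors c1@5 c2@5, authorship ......
After op 3 (move_right): buffer="elkjli" (len 6), cursors c1@6 c2@6, authorship ......
After op 4 (add_cursor(1)): buffer="elkjli" (len 6), cursors c3@1 c1@6 c2@6, authorship ......
After op 5 (move_left): buffer="elkjli" (len 6), cursors c3@0 c1@5 c2@5, authorship ......
After op 6 (delete): buffer="elki" (len 4), cursors c3@0 c1@3 c2@3, authorship ....
After op 7 (insert('g')): buffer="gelkggi" (len 7), cursors c3@1 c1@6 c2@6, authorship 3...12.
After op 8 (move_right): buffer="gelkggi" (len 7), cursors c3@2 c1@7 c2@7, authorship 3...12.
Authorship (.=original, N=cursor N): 3 . . . 1 2 .
Index 0: author = 3

Answer: cursor 3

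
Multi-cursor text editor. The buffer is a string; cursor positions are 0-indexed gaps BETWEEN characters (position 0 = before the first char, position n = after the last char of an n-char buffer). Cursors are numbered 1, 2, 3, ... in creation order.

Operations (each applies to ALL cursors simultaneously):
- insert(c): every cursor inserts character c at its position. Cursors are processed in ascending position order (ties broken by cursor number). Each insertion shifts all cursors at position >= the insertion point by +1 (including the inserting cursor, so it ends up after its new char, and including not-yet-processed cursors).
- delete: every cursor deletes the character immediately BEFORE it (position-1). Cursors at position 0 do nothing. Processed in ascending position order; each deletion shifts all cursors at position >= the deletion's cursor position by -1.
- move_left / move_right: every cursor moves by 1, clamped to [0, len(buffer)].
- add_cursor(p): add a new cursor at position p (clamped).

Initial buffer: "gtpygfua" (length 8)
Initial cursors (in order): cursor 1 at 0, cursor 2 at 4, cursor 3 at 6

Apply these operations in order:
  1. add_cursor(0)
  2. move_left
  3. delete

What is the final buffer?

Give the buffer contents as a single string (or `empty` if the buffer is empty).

Answer: gtyfua

Derivation:
After op 1 (add_cursor(0)): buffer="gtpygfua" (len 8), cursors c1@0 c4@0 c2@4 c3@6, authorship ........
After op 2 (move_left): buffer="gtpygfua" (len 8), cursors c1@0 c4@0 c2@3 c3@5, authorship ........
After op 3 (delete): buffer="gtyfua" (len 6), cursors c1@0 c4@0 c2@2 c3@3, authorship ......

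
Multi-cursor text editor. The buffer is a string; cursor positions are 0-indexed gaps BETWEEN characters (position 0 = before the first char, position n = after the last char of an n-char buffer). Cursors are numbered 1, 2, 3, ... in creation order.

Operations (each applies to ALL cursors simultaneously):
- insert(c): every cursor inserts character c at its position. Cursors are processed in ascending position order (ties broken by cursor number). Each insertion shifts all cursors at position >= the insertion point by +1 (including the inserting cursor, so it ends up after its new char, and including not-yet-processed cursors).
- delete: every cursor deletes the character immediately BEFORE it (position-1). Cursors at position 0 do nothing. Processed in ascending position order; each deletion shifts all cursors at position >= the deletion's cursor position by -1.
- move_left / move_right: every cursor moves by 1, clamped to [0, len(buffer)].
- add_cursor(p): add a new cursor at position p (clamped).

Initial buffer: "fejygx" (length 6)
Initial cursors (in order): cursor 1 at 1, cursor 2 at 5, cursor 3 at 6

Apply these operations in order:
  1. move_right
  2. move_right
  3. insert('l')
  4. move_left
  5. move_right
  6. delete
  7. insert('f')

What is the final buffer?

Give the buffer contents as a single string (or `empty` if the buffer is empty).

After op 1 (move_right): buffer="fejygx" (len 6), cursors c1@2 c2@6 c3@6, authorship ......
After op 2 (move_right): buffer="fejygx" (len 6), cursors c1@3 c2@6 c3@6, authorship ......
After op 3 (insert('l')): buffer="fejlygxll" (len 9), cursors c1@4 c2@9 c3@9, authorship ...1...23
After op 4 (move_left): buffer="fejlygxll" (len 9), cursors c1@3 c2@8 c3@8, authorship ...1...23
After op 5 (move_right): buffer="fejlygxll" (len 9), cursors c1@4 c2@9 c3@9, authorship ...1...23
After op 6 (delete): buffer="fejygx" (len 6), cursors c1@3 c2@6 c3@6, authorship ......
After op 7 (insert('f')): buffer="fejfygxff" (len 9), cursors c1@4 c2@9 c3@9, authorship ...1...23

Answer: fejfygxff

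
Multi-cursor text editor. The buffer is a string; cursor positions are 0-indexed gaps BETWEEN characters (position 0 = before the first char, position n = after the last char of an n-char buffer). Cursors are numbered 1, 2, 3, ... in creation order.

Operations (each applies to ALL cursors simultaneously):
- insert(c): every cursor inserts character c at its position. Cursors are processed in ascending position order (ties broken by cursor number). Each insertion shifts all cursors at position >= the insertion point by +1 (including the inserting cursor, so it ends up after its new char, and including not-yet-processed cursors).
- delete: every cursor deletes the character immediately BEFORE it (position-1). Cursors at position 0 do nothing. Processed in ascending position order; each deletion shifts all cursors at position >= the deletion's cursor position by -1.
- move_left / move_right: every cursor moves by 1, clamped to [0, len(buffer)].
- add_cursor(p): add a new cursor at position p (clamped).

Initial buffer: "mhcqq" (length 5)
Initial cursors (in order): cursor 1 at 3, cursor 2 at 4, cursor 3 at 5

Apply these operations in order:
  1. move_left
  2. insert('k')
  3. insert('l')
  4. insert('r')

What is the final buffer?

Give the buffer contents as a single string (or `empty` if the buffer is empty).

After op 1 (move_left): buffer="mhcqq" (len 5), cursors c1@2 c2@3 c3@4, authorship .....
After op 2 (insert('k')): buffer="mhkckqkq" (len 8), cursors c1@3 c2@5 c3@7, authorship ..1.2.3.
After op 3 (insert('l')): buffer="mhklcklqklq" (len 11), cursors c1@4 c2@7 c3@10, authorship ..11.22.33.
After op 4 (insert('r')): buffer="mhklrcklrqklrq" (len 14), cursors c1@5 c2@9 c3@13, authorship ..111.222.333.

Answer: mhklrcklrqklrq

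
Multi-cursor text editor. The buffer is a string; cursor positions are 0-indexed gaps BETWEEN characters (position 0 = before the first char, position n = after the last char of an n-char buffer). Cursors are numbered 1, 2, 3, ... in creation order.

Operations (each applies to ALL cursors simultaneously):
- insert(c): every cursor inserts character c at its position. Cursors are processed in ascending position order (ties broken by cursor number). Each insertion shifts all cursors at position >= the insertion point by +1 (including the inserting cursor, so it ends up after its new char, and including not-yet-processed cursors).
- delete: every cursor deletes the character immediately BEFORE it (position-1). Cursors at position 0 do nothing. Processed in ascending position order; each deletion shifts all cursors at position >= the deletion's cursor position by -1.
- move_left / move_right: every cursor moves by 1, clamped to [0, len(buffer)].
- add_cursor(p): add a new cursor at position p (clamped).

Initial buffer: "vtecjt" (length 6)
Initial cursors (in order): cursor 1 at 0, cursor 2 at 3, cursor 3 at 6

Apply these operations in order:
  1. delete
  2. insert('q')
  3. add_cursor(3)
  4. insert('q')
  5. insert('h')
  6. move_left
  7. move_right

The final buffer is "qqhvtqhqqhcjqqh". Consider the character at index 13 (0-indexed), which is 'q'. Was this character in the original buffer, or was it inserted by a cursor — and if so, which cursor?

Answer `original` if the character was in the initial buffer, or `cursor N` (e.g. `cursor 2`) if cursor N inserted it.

Answer: cursor 3

Derivation:
After op 1 (delete): buffer="vtcj" (len 4), cursors c1@0 c2@2 c3@4, authorship ....
After op 2 (insert('q')): buffer="qvtqcjq" (len 7), cursors c1@1 c2@4 c3@7, authorship 1..2..3
After op 3 (add_cursor(3)): buffer="qvtqcjq" (len 7), cursors c1@1 c4@3 c2@4 c3@7, authorship 1..2..3
After op 4 (insert('q')): buffer="qqvtqqqcjqq" (len 11), cursors c1@2 c4@5 c2@7 c3@11, authorship 11..422..33
After op 5 (insert('h')): buffer="qqhvtqhqqhcjqqh" (len 15), cursors c1@3 c4@7 c2@10 c3@15, authorship 111..44222..333
After op 6 (move_left): buffer="qqhvtqhqqhcjqqh" (len 15), cursors c1@2 c4@6 c2@9 c3@14, authorship 111..44222..333
After op 7 (move_right): buffer="qqhvtqhqqhcjqqh" (len 15), cursors c1@3 c4@7 c2@10 c3@15, authorship 111..44222..333
Authorship (.=original, N=cursor N): 1 1 1 . . 4 4 2 2 2 . . 3 3 3
Index 13: author = 3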